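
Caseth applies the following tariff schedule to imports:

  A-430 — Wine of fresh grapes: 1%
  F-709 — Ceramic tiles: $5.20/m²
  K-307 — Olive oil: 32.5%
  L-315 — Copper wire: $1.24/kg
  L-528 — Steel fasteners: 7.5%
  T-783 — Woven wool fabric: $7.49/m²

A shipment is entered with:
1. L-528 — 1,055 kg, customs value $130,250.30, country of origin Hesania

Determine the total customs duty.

Line 1 (L-528, Hesania, 1,055 kg, $130,250.30):
Base rate for L-528 is 7.5%.
Duty = $130,250.30 × 7.5% = $9,768.77.

$9,768.77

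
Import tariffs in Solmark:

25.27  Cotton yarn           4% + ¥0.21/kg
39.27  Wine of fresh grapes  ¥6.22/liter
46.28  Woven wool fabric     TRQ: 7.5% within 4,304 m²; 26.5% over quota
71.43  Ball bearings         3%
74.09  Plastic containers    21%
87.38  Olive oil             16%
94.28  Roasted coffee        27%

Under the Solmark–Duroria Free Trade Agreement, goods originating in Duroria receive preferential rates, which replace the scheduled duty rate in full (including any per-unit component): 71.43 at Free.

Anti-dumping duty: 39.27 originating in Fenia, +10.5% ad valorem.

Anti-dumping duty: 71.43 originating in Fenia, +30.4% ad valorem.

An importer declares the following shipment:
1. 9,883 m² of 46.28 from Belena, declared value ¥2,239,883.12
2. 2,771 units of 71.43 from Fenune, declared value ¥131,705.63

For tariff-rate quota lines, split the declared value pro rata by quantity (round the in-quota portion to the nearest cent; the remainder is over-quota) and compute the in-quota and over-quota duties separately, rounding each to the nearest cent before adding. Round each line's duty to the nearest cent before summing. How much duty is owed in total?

¥412,183.07

Line 1 (46.28, Belena, 9,883 m², ¥2,239,883.12):
Code 46.28 is under a tariff-rate quota (threshold 4,304 m²). In-quota: 4,304 m² at 7.5%; over-quota: 5,579 m² at 26.5%.
Pro-rata value split: in-quota = ¥2,239,883.12 × 4,304/9,883 = ¥975,458.56; over-quota = ¥2,239,883.12 − ¥975,458.56 = ¥1,264,424.56.
In-quota duty = ¥975,458.56 × 7.5% = ¥73,159.39. Over-quota duty = ¥1,264,424.56 × 26.5% = ¥335,072.51.
Line duty = ¥73,159.39 + ¥335,072.51 = ¥408,231.90.
Line 2 (71.43, Fenune, 2,771 units, ¥131,705.63):
Base rate for 71.43 is 3%.
71.43 has an FTA preferential rate, but origin Fenune is not Duroria; base rate stands.
The additional-duty order on 71.43 targets Fenia, not Fenune; it does not apply.
Duty = ¥131,705.63 × 3% = ¥3,951.17.
Total = ¥408,231.90 + ¥3,951.17 = ¥412,183.07.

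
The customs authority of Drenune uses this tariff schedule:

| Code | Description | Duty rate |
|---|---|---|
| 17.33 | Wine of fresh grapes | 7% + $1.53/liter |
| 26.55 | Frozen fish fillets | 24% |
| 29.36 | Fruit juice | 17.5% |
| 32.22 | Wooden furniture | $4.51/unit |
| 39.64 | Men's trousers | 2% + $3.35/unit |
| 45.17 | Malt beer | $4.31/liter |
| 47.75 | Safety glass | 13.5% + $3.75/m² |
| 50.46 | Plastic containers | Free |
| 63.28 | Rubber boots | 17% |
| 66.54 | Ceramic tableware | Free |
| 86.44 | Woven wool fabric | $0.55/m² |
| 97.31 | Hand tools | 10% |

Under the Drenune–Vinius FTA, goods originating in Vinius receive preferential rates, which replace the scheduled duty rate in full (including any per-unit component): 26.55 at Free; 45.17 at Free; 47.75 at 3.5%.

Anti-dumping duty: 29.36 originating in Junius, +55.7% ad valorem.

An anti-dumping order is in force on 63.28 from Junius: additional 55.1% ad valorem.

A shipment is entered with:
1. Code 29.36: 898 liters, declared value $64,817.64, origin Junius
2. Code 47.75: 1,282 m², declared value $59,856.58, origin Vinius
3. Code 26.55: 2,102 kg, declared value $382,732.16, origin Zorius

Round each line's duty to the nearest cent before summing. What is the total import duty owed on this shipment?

Line 1 (29.36, Junius, 898 liters, $64,817.64):
Base rate for 29.36 is 17.5%.
Additional duty on 29.36 from Junius: +55.7%. Applied ad valorem rate: 17.5% + 55.7% = 73.2%.
Duty = $64,817.64 × 73.2% = $47,446.51.
Line 2 (47.75, Vinius, 1,282 m², $59,856.58):
Base rate for 47.75 is 13.5% + $3.75/m².
Origin Vinius qualifies under the Drenune–Vinius agreement and 47.75 is covered: preferential rate 3.5% applies instead.
Duty = $59,856.58 × 3.5% = $2,094.98.
Line 3 (26.55, Zorius, 2,102 kg, $382,732.16):
Base rate for 26.55 is 24%.
26.55 has an FTA preferential rate, but origin Zorius is not Vinius; base rate stands.
Duty = $382,732.16 × 24% = $91,855.72.
Total = $47,446.51 + $2,094.98 + $91,855.72 = $141,397.21.

$141,397.21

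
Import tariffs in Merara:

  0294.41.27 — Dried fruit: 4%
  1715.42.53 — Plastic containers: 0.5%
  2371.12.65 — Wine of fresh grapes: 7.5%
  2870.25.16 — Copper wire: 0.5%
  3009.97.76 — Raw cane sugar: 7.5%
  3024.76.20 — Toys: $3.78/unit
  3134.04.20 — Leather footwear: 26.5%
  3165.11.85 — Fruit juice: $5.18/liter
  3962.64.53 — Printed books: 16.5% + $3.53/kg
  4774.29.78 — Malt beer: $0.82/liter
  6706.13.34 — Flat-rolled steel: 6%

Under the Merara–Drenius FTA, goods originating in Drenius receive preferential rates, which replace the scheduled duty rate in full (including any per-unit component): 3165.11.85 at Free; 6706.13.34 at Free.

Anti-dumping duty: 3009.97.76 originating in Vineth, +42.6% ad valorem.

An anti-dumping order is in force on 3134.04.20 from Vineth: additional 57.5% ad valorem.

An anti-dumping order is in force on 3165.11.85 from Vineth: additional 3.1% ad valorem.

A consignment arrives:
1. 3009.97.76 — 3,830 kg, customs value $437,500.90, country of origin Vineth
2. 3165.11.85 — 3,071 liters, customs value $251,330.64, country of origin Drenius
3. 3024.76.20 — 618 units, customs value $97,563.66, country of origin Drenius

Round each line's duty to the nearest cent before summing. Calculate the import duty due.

Line 1 (3009.97.76, Vineth, 3,830 kg, $437,500.90):
Base rate for 3009.97.76 is 7.5%.
Additional duty on 3009.97.76 from Vineth: +42.6%. Applied ad valorem rate: 7.5% + 42.6% = 50.1%.
Duty = $437,500.90 × 50.1% = $219,187.95.
Line 2 (3165.11.85, Drenius, 3,071 liters, $251,330.64):
Base rate for 3165.11.85 is $5.18/liter.
Origin Drenius qualifies under the Merara–Drenius agreement and 3165.11.85 is covered: preferential rate Free applies instead.
The additional-duty order on 3165.11.85 targets Vineth, not Drenius; it does not apply.
Duty = $251,330.64 × 0% = $0.00.
Line 3 (3024.76.20, Drenius, 618 units, $97,563.66):
Base rate for 3024.76.20 is $3.78/unit.
Origin Drenius is the FTA partner but 3024.76.20 is not on the preference list; base rate stands.
Duty = 618 × $3.78 = $2,336.04.
Total = $219,187.95 + $0.00 + $2,336.04 = $221,523.99.

$221,523.99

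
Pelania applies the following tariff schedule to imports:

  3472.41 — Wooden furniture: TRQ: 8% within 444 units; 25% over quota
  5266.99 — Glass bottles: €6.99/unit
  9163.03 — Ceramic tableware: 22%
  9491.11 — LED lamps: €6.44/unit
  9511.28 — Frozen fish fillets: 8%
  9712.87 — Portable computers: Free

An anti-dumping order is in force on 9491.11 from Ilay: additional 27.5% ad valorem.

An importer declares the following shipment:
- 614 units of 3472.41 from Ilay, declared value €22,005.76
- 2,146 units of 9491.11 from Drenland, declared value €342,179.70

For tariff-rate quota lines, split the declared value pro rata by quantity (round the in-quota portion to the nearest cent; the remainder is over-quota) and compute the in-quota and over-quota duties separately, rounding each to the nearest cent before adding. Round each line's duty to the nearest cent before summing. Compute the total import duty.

€16,616.48

Line 1 (3472.41, Ilay, 614 units, €22,005.76):
Code 3472.41 is under a tariff-rate quota (threshold 444 units). In-quota: 444 units at 8%; over-quota: 170 units at 25%.
Pro-rata value split: in-quota = €22,005.76 × 444/614 = €15,912.96; over-quota = €22,005.76 − €15,912.96 = €6,092.80.
In-quota duty = €15,912.96 × 8% = €1,273.04. Over-quota duty = €6,092.80 × 25% = €1,523.20.
Line duty = €1,273.04 + €1,523.20 = €2,796.24.
Line 2 (9491.11, Drenland, 2,146 units, €342,179.70):
Base rate for 9491.11 is €6.44/unit.
The additional-duty order on 9491.11 targets Ilay, not Drenland; it does not apply.
Duty = 2,146 × €6.44 = €13,820.24.
Total = €2,796.24 + €13,820.24 = €16,616.48.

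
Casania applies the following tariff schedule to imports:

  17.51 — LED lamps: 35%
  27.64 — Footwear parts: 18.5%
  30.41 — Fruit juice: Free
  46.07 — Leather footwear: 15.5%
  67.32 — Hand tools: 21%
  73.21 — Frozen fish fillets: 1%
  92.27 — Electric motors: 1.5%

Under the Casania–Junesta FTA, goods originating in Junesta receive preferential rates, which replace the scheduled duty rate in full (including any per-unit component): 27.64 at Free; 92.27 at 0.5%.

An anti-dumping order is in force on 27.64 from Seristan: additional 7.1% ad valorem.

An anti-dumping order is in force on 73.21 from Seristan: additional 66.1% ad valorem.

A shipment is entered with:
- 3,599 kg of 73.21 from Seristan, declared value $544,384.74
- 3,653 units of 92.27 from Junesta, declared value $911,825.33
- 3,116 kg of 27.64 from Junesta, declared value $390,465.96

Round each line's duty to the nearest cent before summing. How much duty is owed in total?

$369,841.29

Line 1 (73.21, Seristan, 3,599 kg, $544,384.74):
Base rate for 73.21 is 1%.
Additional duty on 73.21 from Seristan: +66.1%. Applied ad valorem rate: 1% + 66.1% = 67.1%.
Duty = $544,384.74 × 67.1% = $365,282.16.
Line 2 (92.27, Junesta, 3,653 units, $911,825.33):
Base rate for 92.27 is 1.5%.
Origin Junesta qualifies under the Casania–Junesta agreement and 92.27 is covered: preferential rate 0.5% applies instead.
Duty = $911,825.33 × 0.5% = $4,559.13.
Line 3 (27.64, Junesta, 3,116 kg, $390,465.96):
Base rate for 27.64 is 18.5%.
Origin Junesta qualifies under the Casania–Junesta agreement and 27.64 is covered: preferential rate Free applies instead.
The additional-duty order on 27.64 targets Seristan, not Junesta; it does not apply.
Duty = $390,465.96 × 0% = $0.00.
Total = $365,282.16 + $4,559.13 + $0.00 = $369,841.29.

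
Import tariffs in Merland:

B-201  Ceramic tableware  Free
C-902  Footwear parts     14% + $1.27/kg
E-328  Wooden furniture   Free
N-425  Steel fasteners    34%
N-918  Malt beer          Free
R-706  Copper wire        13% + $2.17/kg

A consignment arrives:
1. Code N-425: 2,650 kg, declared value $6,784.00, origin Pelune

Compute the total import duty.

$2,306.56

Line 1 (N-425, Pelune, 2,650 kg, $6,784.00):
Base rate for N-425 is 34%.
Duty = $6,784.00 × 34% = $2,306.56.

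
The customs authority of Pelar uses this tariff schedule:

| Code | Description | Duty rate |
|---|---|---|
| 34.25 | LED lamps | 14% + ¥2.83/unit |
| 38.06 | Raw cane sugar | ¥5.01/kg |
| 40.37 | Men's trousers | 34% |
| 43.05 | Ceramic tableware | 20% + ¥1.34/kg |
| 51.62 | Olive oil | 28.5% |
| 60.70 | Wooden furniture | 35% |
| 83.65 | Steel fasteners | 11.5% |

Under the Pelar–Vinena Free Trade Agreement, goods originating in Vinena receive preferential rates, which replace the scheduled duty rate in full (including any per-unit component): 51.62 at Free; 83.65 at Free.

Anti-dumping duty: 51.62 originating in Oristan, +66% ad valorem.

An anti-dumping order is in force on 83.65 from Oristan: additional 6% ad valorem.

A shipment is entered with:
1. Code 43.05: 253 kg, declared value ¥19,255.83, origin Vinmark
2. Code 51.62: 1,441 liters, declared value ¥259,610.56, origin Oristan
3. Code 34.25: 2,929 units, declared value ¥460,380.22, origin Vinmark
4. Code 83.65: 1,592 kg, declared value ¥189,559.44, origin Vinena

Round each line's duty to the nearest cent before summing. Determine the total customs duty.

¥322,264.47

Line 1 (43.05, Vinmark, 253 kg, ¥19,255.83):
Base rate for 43.05 is 20% + ¥1.34/kg.
Duty = ¥19,255.83 × 20% + 253 × ¥1.34 = ¥4,190.19.
Line 2 (51.62, Oristan, 1,441 liters, ¥259,610.56):
Base rate for 51.62 is 28.5%.
51.62 has an FTA preferential rate, but origin Oristan is not Vinena; base rate stands.
Additional duty on 51.62 from Oristan: +66%. Applied ad valorem rate: 28.5% + 66% = 94.5%.
Duty = ¥259,610.56 × 94.5% = ¥245,331.98.
Line 3 (34.25, Vinmark, 2,929 units, ¥460,380.22):
Base rate for 34.25 is 14% + ¥2.83/unit.
Duty = ¥460,380.22 × 14% + 2,929 × ¥2.83 = ¥72,742.30.
Line 4 (83.65, Vinena, 1,592 kg, ¥189,559.44):
Base rate for 83.65 is 11.5%.
Origin Vinena qualifies under the Pelar–Vinena agreement and 83.65 is covered: preferential rate Free applies instead.
The additional-duty order on 83.65 targets Oristan, not Vinena; it does not apply.
Duty = ¥189,559.44 × 0% = ¥0.00.
Total = ¥4,190.19 + ¥245,331.98 + ¥72,742.30 + ¥0.00 = ¥322,264.47.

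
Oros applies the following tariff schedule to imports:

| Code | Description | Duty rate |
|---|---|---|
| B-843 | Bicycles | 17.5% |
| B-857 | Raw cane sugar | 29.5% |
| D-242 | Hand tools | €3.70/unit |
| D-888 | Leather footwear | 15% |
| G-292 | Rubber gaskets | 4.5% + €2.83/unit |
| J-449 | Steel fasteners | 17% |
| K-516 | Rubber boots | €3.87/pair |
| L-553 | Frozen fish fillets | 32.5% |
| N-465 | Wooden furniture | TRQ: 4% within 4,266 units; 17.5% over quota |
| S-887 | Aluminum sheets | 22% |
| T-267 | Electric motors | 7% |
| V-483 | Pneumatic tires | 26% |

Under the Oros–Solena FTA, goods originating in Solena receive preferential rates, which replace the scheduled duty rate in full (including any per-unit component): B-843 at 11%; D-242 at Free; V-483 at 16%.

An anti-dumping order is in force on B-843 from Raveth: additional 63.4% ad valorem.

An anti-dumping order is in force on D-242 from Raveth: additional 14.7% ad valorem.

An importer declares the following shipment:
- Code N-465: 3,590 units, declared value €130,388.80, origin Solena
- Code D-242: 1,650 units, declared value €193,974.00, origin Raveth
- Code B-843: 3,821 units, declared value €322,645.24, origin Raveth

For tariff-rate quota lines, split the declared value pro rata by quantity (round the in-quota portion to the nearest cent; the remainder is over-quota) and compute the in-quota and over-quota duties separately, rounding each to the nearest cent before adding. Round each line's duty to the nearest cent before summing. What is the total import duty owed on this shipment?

Line 1 (N-465, Solena, 3,590 units, €130,388.80):
Code N-465 is under a tariff-rate quota (threshold 4,266 units). Quantity 3,590 units is within the quota, so the in-quota rate 4% applies to the full value.
Duty = €130,388.80 × 4% = €5,215.55.
Line 2 (D-242, Raveth, 1,650 units, €193,974.00):
Base rate for D-242 is €3.70/unit.
D-242 has an FTA preferential rate, but origin Raveth is not Solena; base rate stands.
Additional duty on D-242 from Raveth: +14.7% ad valorem. Applied ad valorem rate = 14.7%.
Duty = €193,974.00 × 14.7% + 1,650 × €3.70 = €34,619.18.
Line 3 (B-843, Raveth, 3,821 units, €322,645.24):
Base rate for B-843 is 17.5%.
B-843 has an FTA preferential rate, but origin Raveth is not Solena; base rate stands.
Additional duty on B-843 from Raveth: +63.4%. Applied ad valorem rate: 17.5% + 63.4% = 80.9%.
Duty = €322,645.24 × 80.9% = €261,020.00.
Total = €5,215.55 + €34,619.18 + €261,020.00 = €300,854.73.

€300,854.73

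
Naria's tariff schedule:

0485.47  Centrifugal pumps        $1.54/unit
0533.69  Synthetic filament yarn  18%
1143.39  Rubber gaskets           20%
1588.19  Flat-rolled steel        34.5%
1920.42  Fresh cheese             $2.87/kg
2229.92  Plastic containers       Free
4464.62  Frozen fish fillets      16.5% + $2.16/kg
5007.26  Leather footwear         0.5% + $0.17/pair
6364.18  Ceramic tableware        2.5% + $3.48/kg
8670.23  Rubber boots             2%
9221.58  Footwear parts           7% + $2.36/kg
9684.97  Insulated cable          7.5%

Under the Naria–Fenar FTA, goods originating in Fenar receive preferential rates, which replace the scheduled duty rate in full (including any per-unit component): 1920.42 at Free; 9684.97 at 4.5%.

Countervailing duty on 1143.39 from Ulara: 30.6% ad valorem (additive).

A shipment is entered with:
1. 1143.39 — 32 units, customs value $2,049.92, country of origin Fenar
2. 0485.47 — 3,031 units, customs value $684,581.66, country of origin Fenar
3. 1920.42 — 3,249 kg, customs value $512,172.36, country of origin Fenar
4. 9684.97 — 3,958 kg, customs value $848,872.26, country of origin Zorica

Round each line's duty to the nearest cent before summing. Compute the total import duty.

Line 1 (1143.39, Fenar, 32 units, $2,049.92):
Base rate for 1143.39 is 20%.
Origin Fenar is the FTA partner but 1143.39 is not on the preference list; base rate stands.
The additional-duty order on 1143.39 targets Ulara, not Fenar; it does not apply.
Duty = $2,049.92 × 20% = $409.98.
Line 2 (0485.47, Fenar, 3,031 units, $684,581.66):
Base rate for 0485.47 is $1.54/unit.
Origin Fenar is the FTA partner but 0485.47 is not on the preference list; base rate stands.
Duty = 3,031 × $1.54 = $4,667.74.
Line 3 (1920.42, Fenar, 3,249 kg, $512,172.36):
Base rate for 1920.42 is $2.87/kg.
Origin Fenar qualifies under the Naria–Fenar agreement and 1920.42 is covered: preferential rate Free applies instead.
Duty = $512,172.36 × 0% = $0.00.
Line 4 (9684.97, Zorica, 3,958 kg, $848,872.26):
Base rate for 9684.97 is 7.5%.
9684.97 has an FTA preferential rate, but origin Zorica is not Fenar; base rate stands.
Duty = $848,872.26 × 7.5% = $63,665.42.
Total = $409.98 + $4,667.74 + $0.00 + $63,665.42 = $68,743.14.

$68,743.14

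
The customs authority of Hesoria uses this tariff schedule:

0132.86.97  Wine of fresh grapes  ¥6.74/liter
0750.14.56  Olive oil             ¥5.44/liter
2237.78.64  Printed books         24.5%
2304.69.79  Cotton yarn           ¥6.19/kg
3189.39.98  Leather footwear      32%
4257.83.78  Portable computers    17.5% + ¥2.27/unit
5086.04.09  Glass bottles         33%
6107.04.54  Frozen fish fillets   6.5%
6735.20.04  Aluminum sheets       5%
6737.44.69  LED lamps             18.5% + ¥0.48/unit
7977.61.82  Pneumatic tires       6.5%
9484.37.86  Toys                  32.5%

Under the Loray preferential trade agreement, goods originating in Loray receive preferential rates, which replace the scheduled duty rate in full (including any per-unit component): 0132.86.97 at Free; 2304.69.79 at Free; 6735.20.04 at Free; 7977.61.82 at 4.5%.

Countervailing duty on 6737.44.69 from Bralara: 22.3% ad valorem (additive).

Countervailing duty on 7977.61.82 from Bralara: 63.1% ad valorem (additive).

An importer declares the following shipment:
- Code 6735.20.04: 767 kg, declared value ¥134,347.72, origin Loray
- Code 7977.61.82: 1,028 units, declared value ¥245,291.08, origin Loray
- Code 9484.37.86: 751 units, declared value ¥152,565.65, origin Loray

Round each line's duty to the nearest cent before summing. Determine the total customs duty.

¥60,621.94

Line 1 (6735.20.04, Loray, 767 kg, ¥134,347.72):
Base rate for 6735.20.04 is 5%.
Origin Loray qualifies under the Hesoria–Loray agreement and 6735.20.04 is covered: preferential rate Free applies instead.
Duty = ¥134,347.72 × 0% = ¥0.00.
Line 2 (7977.61.82, Loray, 1,028 units, ¥245,291.08):
Base rate for 7977.61.82 is 6.5%.
Origin Loray qualifies under the Hesoria–Loray agreement and 7977.61.82 is covered: preferential rate 4.5% applies instead.
The additional-duty order on 7977.61.82 targets Bralara, not Loray; it does not apply.
Duty = ¥245,291.08 × 4.5% = ¥11,038.10.
Line 3 (9484.37.86, Loray, 751 units, ¥152,565.65):
Base rate for 9484.37.86 is 32.5%.
Origin Loray is the FTA partner but 9484.37.86 is not on the preference list; base rate stands.
Duty = ¥152,565.65 × 32.5% = ¥49,583.84.
Total = ¥0.00 + ¥11,038.10 + ¥49,583.84 = ¥60,621.94.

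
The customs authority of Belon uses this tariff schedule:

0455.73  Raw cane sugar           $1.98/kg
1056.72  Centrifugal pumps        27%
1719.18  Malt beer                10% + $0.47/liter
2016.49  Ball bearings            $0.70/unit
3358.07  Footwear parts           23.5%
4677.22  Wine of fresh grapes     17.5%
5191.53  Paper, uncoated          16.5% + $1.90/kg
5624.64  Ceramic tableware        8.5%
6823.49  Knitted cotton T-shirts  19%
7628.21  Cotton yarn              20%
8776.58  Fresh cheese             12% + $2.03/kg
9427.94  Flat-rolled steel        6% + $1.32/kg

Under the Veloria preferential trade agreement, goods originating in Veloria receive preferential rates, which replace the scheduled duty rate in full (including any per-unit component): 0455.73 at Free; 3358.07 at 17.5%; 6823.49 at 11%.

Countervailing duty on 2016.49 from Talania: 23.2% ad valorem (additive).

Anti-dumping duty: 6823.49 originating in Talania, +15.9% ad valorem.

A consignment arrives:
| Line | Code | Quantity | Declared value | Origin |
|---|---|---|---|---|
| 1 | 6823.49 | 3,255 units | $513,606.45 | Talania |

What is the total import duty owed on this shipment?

Line 1 (6823.49, Talania, 3,255 units, $513,606.45):
Base rate for 6823.49 is 19%.
6823.49 has an FTA preferential rate, but origin Talania is not Veloria; base rate stands.
Additional duty on 6823.49 from Talania: +15.9%. Applied ad valorem rate: 19% + 15.9% = 34.9%.
Duty = $513,606.45 × 34.9% = $179,248.65.

$179,248.65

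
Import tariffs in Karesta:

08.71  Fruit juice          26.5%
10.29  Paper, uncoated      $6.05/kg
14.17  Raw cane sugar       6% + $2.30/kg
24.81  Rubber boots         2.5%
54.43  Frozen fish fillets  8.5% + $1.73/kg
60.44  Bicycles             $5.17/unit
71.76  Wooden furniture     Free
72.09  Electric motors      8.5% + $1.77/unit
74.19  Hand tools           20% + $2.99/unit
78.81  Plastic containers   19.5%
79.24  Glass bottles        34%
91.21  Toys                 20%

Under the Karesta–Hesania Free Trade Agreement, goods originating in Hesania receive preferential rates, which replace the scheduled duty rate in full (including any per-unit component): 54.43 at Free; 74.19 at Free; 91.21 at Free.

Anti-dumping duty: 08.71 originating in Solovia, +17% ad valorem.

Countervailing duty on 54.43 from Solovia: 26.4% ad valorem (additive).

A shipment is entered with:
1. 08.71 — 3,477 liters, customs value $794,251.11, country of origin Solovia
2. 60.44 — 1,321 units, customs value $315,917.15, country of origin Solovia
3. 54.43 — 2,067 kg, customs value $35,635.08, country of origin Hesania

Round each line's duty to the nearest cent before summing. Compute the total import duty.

$352,328.80

Line 1 (08.71, Solovia, 3,477 liters, $794,251.11):
Base rate for 08.71 is 26.5%.
Additional duty on 08.71 from Solovia: +17%. Applied ad valorem rate: 26.5% + 17% = 43.5%.
Duty = $794,251.11 × 43.5% = $345,499.23.
Line 2 (60.44, Solovia, 1,321 units, $315,917.15):
Base rate for 60.44 is $5.17/unit.
Duty = 1,321 × $5.17 = $6,829.57.
Line 3 (54.43, Hesania, 2,067 kg, $35,635.08):
Base rate for 54.43 is 8.5% + $1.73/kg.
Origin Hesania qualifies under the Karesta–Hesania agreement and 54.43 is covered: preferential rate Free applies instead.
The additional-duty order on 54.43 targets Solovia, not Hesania; it does not apply.
Duty = $35,635.08 × 0% = $0.00.
Total = $345,499.23 + $6,829.57 + $0.00 = $352,328.80.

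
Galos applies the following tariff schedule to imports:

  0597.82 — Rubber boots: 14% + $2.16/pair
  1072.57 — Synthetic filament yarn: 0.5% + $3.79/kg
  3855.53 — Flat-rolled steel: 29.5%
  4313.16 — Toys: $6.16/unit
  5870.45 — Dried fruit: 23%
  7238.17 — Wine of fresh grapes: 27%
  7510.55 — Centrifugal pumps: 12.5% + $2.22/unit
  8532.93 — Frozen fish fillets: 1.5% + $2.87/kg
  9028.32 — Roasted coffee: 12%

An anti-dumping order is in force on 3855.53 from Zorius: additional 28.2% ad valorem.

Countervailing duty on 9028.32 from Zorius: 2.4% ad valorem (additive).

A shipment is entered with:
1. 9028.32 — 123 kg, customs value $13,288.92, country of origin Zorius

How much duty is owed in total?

$1,913.60

Line 1 (9028.32, Zorius, 123 kg, $13,288.92):
Base rate for 9028.32 is 12%.
Additional duty on 9028.32 from Zorius: +2.4%. Applied ad valorem rate: 12% + 2.4% = 14.4%.
Duty = $13,288.92 × 14.4% = $1,913.60.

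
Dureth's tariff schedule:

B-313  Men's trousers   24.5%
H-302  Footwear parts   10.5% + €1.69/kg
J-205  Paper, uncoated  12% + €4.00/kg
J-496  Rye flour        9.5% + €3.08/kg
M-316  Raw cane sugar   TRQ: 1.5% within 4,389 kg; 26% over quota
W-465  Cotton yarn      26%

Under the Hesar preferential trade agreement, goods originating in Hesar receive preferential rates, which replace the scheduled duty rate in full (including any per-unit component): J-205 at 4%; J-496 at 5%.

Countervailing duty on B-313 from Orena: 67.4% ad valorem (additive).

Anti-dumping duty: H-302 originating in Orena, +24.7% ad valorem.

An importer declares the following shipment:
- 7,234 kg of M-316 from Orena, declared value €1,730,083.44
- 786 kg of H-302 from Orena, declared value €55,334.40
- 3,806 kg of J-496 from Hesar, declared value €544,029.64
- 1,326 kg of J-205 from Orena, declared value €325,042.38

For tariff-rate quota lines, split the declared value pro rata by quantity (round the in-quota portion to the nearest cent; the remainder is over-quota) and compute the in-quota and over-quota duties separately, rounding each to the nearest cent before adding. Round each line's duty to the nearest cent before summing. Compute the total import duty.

€284,968.37

Line 1 (M-316, Orena, 7,234 kg, €1,730,083.44):
Code M-316 is under a tariff-rate quota (threshold 4,389 kg). In-quota: 4,389 kg at 1.5%; over-quota: 2,845 kg at 26%.
Pro-rata value split: in-quota = €1,730,083.44 × 4,389/7,234 = €1,049,673.24; over-quota = €1,730,083.44 − €1,049,673.24 = €680,410.20.
In-quota duty = €1,049,673.24 × 1.5% = €15,745.10. Over-quota duty = €680,410.20 × 26% = €176,906.65.
Line duty = €15,745.10 + €176,906.65 = €192,651.75.
Line 2 (H-302, Orena, 786 kg, €55,334.40):
Base rate for H-302 is 10.5% + €1.69/kg.
Additional duty on H-302 from Orena: +24.7%. Applied ad valorem rate: 10.5% + 24.7% = 35.2%.
Duty = €55,334.40 × 35.2% + 786 × €1.69 = €20,806.05.
Line 3 (J-496, Hesar, 3,806 kg, €544,029.64):
Base rate for J-496 is 9.5% + €3.08/kg.
Origin Hesar qualifies under the Dureth–Hesar agreement and J-496 is covered: preferential rate 5% applies instead.
Duty = €544,029.64 × 5% = €27,201.48.
Line 4 (J-205, Orena, 1,326 kg, €325,042.38):
Base rate for J-205 is 12% + €4.00/kg.
J-205 has an FTA preferential rate, but origin Orena is not Hesar; base rate stands.
Duty = €325,042.38 × 12% + 1,326 × €4.00 = €44,309.09.
Total = €192,651.75 + €20,806.05 + €27,201.48 + €44,309.09 = €284,968.37.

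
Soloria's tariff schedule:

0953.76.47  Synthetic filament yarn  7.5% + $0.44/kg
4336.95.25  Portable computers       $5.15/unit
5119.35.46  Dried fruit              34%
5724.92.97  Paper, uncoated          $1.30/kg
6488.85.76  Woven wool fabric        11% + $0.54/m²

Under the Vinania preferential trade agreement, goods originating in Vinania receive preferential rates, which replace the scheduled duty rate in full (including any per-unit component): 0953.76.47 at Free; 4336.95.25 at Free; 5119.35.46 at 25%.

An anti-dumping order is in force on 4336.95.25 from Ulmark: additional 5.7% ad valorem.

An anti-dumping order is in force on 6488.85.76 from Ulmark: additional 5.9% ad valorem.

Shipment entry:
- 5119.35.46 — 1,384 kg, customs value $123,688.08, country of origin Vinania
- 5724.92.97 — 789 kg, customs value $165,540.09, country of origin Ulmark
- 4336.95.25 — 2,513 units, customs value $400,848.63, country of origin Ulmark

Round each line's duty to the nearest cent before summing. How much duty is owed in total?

Line 1 (5119.35.46, Vinania, 1,384 kg, $123,688.08):
Base rate for 5119.35.46 is 34%.
Origin Vinania qualifies under the Soloria–Vinania agreement and 5119.35.46 is covered: preferential rate 25% applies instead.
Duty = $123,688.08 × 25% = $30,922.02.
Line 2 (5724.92.97, Ulmark, 789 kg, $165,540.09):
Base rate for 5724.92.97 is $1.30/kg.
Duty = 789 × $1.30 = $1,025.70.
Line 3 (4336.95.25, Ulmark, 2,513 units, $400,848.63):
Base rate for 4336.95.25 is $5.15/unit.
4336.95.25 has an FTA preferential rate, but origin Ulmark is not Vinania; base rate stands.
Additional duty on 4336.95.25 from Ulmark: +5.7% ad valorem. Applied ad valorem rate = 5.7%.
Duty = $400,848.63 × 5.7% + 2,513 × $5.15 = $35,790.32.
Total = $30,922.02 + $1,025.70 + $35,790.32 = $67,738.04.

$67,738.04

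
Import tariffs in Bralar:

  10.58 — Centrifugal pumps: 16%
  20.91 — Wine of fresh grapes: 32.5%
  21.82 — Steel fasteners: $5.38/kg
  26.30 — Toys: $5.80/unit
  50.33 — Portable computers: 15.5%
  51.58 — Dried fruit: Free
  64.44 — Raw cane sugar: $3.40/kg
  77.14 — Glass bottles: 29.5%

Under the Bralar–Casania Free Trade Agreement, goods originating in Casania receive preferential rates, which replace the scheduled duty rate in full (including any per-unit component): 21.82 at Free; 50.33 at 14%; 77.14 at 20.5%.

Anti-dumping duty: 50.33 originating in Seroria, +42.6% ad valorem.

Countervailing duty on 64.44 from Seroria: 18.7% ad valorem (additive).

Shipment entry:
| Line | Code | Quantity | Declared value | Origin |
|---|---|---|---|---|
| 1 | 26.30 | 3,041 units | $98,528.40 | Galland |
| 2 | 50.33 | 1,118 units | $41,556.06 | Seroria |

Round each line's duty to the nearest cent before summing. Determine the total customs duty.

$41,781.87

Line 1 (26.30, Galland, 3,041 units, $98,528.40):
Base rate for 26.30 is $5.80/unit.
Duty = 3,041 × $5.80 = $17,637.80.
Line 2 (50.33, Seroria, 1,118 units, $41,556.06):
Base rate for 50.33 is 15.5%.
50.33 has an FTA preferential rate, but origin Seroria is not Casania; base rate stands.
Additional duty on 50.33 from Seroria: +42.6%. Applied ad valorem rate: 15.5% + 42.6% = 58.1%.
Duty = $41,556.06 × 58.1% = $24,144.07.
Total = $17,637.80 + $24,144.07 = $41,781.87.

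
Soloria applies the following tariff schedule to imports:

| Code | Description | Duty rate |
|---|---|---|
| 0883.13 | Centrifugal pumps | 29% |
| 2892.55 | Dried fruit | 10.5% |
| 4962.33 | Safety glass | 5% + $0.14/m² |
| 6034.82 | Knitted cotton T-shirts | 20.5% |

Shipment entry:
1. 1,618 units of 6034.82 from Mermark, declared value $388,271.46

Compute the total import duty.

Line 1 (6034.82, Mermark, 1,618 units, $388,271.46):
Base rate for 6034.82 is 20.5%.
Duty = $388,271.46 × 20.5% = $79,595.65.

$79,595.65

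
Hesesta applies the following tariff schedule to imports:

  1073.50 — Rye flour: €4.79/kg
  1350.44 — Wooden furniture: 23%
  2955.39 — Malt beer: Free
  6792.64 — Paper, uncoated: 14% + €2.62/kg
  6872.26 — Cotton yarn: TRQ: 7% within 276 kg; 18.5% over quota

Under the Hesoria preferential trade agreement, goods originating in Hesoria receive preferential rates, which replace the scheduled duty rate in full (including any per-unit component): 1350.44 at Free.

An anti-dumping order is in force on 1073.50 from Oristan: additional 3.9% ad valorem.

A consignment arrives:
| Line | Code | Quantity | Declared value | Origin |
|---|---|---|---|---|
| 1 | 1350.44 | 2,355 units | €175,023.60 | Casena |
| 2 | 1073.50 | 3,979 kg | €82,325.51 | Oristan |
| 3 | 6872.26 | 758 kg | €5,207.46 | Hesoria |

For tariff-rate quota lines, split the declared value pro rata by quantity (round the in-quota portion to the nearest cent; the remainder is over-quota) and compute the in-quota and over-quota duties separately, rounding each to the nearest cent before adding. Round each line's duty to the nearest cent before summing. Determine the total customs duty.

€63,270.86

Line 1 (1350.44, Casena, 2,355 units, €175,023.60):
Base rate for 1350.44 is 23%.
1350.44 has an FTA preferential rate, but origin Casena is not Hesoria; base rate stands.
Duty = €175,023.60 × 23% = €40,255.43.
Line 2 (1073.50, Oristan, 3,979 kg, €82,325.51):
Base rate for 1073.50 is €4.79/kg.
Additional duty on 1073.50 from Oristan: +3.9% ad valorem. Applied ad valorem rate = 3.9%.
Duty = €82,325.51 × 3.9% + 3,979 × €4.79 = €22,270.10.
Line 3 (6872.26, Hesoria, 758 kg, €5,207.46):
Code 6872.26 is under a tariff-rate quota (threshold 276 kg). In-quota: 276 kg at 7%; over-quota: 482 kg at 18.5%.
Pro-rata value split: in-quota = €5,207.46 × 276/758 = €1,896.12; over-quota = €5,207.46 − €1,896.12 = €3,311.34.
In-quota duty = €1,896.12 × 7% = €132.73. Over-quota duty = €3,311.34 × 18.5% = €612.60.
Line duty = €132.73 + €612.60 = €745.33.
Total = €40,255.43 + €22,270.10 + €745.33 = €63,270.86.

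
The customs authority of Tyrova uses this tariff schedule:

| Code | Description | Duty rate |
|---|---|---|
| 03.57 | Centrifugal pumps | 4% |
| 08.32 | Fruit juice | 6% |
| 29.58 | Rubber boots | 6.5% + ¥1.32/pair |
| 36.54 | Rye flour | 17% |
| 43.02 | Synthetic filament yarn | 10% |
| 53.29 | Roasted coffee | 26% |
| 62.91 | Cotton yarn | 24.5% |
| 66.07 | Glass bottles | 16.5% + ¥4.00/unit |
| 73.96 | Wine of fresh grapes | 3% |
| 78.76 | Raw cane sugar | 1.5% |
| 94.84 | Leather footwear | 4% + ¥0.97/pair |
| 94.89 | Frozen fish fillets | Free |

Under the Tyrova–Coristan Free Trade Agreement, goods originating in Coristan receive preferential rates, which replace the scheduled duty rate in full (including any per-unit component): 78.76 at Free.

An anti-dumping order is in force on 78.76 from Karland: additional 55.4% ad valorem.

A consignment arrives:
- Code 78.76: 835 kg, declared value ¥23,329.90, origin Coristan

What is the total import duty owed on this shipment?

Line 1 (78.76, Coristan, 835 kg, ¥23,329.90):
Base rate for 78.76 is 1.5%.
Origin Coristan qualifies under the Tyrova–Coristan agreement and 78.76 is covered: preferential rate Free applies instead.
The additional-duty order on 78.76 targets Karland, not Coristan; it does not apply.
Duty = ¥23,329.90 × 0% = ¥0.00.

¥0.00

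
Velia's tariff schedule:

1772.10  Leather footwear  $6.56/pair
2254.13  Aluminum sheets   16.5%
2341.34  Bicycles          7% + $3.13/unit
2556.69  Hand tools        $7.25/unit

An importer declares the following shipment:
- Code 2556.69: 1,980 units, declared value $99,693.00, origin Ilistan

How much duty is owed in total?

Line 1 (2556.69, Ilistan, 1,980 units, $99,693.00):
Base rate for 2556.69 is $7.25/unit.
Duty = 1,980 × $7.25 = $14,355.00.

$14,355.00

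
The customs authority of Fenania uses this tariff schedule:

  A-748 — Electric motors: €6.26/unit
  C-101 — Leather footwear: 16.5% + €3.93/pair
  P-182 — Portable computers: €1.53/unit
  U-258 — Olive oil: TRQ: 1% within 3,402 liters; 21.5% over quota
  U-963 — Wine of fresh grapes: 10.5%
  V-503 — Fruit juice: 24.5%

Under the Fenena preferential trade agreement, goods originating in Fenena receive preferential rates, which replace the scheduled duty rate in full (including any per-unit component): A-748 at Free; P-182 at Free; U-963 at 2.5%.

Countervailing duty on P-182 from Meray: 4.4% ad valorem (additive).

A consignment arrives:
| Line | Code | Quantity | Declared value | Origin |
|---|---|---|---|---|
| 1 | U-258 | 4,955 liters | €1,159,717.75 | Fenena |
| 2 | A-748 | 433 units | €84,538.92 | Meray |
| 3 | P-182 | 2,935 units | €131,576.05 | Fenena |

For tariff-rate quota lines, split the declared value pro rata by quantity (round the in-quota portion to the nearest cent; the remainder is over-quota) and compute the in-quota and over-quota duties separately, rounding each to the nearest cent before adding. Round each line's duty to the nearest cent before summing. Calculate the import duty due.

€88,821.08

Line 1 (U-258, Fenena, 4,955 liters, €1,159,717.75):
Code U-258 is under a tariff-rate quota (threshold 3,402 liters). In-quota: 3,402 liters at 1%; over-quota: 1,553 liters at 21.5%.
Pro-rata value split: in-quota = €1,159,717.75 × 3,402/4,955 = €796,238.10; over-quota = €1,159,717.75 − €796,238.10 = €363,479.65.
In-quota duty = €796,238.10 × 1% = €7,962.38. Over-quota duty = €363,479.65 × 21.5% = €78,148.12.
Line duty = €7,962.38 + €78,148.12 = €86,110.50.
Line 2 (A-748, Meray, 433 units, €84,538.92):
Base rate for A-748 is €6.26/unit.
A-748 has an FTA preferential rate, but origin Meray is not Fenena; base rate stands.
Duty = 433 × €6.26 = €2,710.58.
Line 3 (P-182, Fenena, 2,935 units, €131,576.05):
Base rate for P-182 is €1.53/unit.
Origin Fenena qualifies under the Fenania–Fenena agreement and P-182 is covered: preferential rate Free applies instead.
The additional-duty order on P-182 targets Meray, not Fenena; it does not apply.
Duty = €131,576.05 × 0% = €0.00.
Total = €86,110.50 + €2,710.58 + €0.00 = €88,821.08.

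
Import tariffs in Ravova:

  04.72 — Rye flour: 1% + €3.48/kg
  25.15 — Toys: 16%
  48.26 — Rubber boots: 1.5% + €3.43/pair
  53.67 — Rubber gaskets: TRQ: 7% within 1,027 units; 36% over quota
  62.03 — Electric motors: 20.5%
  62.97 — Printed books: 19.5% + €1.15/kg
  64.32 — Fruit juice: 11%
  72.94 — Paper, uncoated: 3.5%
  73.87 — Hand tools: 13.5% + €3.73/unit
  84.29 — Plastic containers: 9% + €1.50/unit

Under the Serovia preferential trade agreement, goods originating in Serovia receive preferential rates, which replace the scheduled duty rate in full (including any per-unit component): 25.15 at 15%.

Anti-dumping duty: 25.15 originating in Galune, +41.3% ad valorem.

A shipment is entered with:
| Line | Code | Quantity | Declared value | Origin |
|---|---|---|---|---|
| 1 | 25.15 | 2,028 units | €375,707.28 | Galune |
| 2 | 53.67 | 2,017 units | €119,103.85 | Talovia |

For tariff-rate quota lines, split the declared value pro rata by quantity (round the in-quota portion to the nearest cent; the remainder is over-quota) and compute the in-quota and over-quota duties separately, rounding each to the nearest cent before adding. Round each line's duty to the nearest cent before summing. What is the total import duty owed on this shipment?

€240,570.79

Line 1 (25.15, Galune, 2,028 units, €375,707.28):
Base rate for 25.15 is 16%.
25.15 has an FTA preferential rate, but origin Galune is not Serovia; base rate stands.
Additional duty on 25.15 from Galune: +41.3%. Applied ad valorem rate: 16% + 41.3% = 57.3%.
Duty = €375,707.28 × 57.3% = €215,280.27.
Line 2 (53.67, Talovia, 2,017 units, €119,103.85):
Code 53.67 is under a tariff-rate quota (threshold 1,027 units). In-quota: 1,027 units at 7%; over-quota: 990 units at 36%.
Pro-rata value split: in-quota = €119,103.85 × 1,027/2,017 = €60,644.35; over-quota = €119,103.85 − €60,644.35 = €58,459.50.
In-quota duty = €60,644.35 × 7% = €4,245.10. Over-quota duty = €58,459.50 × 36% = €21,045.42.
Line duty = €4,245.10 + €21,045.42 = €25,290.52.
Total = €215,280.27 + €25,290.52 = €240,570.79.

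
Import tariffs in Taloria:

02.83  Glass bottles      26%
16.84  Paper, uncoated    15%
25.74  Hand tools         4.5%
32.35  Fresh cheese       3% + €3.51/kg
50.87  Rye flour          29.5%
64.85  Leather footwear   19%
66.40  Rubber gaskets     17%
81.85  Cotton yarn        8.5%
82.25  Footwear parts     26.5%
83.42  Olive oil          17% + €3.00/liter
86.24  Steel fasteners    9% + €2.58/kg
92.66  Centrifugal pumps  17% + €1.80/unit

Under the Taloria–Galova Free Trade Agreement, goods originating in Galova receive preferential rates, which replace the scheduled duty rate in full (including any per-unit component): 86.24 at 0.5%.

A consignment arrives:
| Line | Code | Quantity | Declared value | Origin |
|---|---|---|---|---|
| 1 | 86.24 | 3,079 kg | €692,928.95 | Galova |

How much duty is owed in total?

€3,464.64

Line 1 (86.24, Galova, 3,079 kg, €692,928.95):
Base rate for 86.24 is 9% + €2.58/kg.
Origin Galova qualifies under the Taloria–Galova agreement and 86.24 is covered: preferential rate 0.5% applies instead.
Duty = €692,928.95 × 0.5% = €3,464.64.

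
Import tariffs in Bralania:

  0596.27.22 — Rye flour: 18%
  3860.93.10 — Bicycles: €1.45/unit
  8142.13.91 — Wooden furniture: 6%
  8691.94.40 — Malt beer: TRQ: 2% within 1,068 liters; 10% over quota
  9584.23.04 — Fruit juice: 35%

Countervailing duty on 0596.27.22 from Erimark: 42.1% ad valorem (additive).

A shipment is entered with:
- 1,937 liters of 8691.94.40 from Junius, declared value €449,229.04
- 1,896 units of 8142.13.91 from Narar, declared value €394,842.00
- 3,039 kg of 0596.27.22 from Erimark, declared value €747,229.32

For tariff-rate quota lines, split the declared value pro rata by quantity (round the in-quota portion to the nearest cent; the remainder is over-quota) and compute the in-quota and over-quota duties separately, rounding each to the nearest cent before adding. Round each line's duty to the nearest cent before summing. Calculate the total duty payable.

Line 1 (8691.94.40, Junius, 1,937 liters, €449,229.04):
Code 8691.94.40 is under a tariff-rate quota (threshold 1,068 liters). In-quota: 1,068 liters at 2%; over-quota: 869 liters at 10%.
Pro-rata value split: in-quota = €449,229.04 × 1,068/1,937 = €247,690.56; over-quota = €449,229.04 − €247,690.56 = €201,538.48.
In-quota duty = €247,690.56 × 2% = €4,953.81. Over-quota duty = €201,538.48 × 10% = €20,153.85.
Line duty = €4,953.81 + €20,153.85 = €25,107.66.
Line 2 (8142.13.91, Narar, 1,896 units, €394,842.00):
Base rate for 8142.13.91 is 6%.
Duty = €394,842.00 × 6% = €23,690.52.
Line 3 (0596.27.22, Erimark, 3,039 kg, €747,229.32):
Base rate for 0596.27.22 is 18%.
Additional duty on 0596.27.22 from Erimark: +42.1%. Applied ad valorem rate: 18% + 42.1% = 60.1%.
Duty = €747,229.32 × 60.1% = €449,084.82.
Total = €25,107.66 + €23,690.52 + €449,084.82 = €497,883.00.

€497,883.00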